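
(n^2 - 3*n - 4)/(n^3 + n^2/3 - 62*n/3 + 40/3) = 3*(n + 1)/(3*n^2 + 13*n - 10)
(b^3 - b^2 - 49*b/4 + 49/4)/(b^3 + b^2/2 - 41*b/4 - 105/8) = 2*(2*b^2 + 5*b - 7)/(4*b^2 + 16*b + 15)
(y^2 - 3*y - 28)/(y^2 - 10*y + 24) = (y^2 - 3*y - 28)/(y^2 - 10*y + 24)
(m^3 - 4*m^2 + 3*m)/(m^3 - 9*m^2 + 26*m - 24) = m*(m - 1)/(m^2 - 6*m + 8)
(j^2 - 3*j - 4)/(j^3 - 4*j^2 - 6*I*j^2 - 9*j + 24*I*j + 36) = (j + 1)/(j^2 - 6*I*j - 9)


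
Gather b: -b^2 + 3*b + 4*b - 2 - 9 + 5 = -b^2 + 7*b - 6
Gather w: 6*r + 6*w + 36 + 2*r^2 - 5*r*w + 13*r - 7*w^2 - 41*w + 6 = 2*r^2 + 19*r - 7*w^2 + w*(-5*r - 35) + 42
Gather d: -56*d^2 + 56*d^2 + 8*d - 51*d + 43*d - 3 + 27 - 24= 0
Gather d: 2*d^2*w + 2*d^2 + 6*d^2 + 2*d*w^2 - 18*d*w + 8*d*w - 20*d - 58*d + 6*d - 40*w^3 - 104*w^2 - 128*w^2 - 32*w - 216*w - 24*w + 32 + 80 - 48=d^2*(2*w + 8) + d*(2*w^2 - 10*w - 72) - 40*w^3 - 232*w^2 - 272*w + 64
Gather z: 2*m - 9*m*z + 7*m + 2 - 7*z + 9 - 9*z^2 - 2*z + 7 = 9*m - 9*z^2 + z*(-9*m - 9) + 18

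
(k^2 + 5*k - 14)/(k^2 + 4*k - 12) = (k + 7)/(k + 6)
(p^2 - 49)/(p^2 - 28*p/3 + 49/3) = 3*(p + 7)/(3*p - 7)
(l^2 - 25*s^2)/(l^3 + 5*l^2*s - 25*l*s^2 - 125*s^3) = 1/(l + 5*s)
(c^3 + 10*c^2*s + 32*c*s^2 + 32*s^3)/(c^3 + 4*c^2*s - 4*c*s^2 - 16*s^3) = (-c - 4*s)/(-c + 2*s)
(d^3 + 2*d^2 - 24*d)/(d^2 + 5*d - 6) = d*(d - 4)/(d - 1)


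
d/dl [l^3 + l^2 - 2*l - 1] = 3*l^2 + 2*l - 2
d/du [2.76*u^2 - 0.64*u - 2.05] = 5.52*u - 0.64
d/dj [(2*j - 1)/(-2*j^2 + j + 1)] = (-4*j^2 + 2*j + (2*j - 1)*(4*j - 1) + 2)/(-2*j^2 + j + 1)^2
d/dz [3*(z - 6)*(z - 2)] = 6*z - 24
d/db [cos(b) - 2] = -sin(b)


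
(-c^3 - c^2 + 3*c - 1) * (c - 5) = -c^4 + 4*c^3 + 8*c^2 - 16*c + 5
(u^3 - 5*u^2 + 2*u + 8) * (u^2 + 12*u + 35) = u^5 + 7*u^4 - 23*u^3 - 143*u^2 + 166*u + 280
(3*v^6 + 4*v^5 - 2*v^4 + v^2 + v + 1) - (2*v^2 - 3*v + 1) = 3*v^6 + 4*v^5 - 2*v^4 - v^2 + 4*v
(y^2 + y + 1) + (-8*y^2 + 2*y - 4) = -7*y^2 + 3*y - 3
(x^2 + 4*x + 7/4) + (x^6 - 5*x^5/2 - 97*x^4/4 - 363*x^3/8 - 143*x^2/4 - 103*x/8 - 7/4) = x^6 - 5*x^5/2 - 97*x^4/4 - 363*x^3/8 - 139*x^2/4 - 71*x/8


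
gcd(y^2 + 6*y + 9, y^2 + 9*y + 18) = y + 3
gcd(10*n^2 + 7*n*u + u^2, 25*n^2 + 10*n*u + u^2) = 5*n + u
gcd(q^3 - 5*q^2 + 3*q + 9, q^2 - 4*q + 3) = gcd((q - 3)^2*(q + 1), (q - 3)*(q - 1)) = q - 3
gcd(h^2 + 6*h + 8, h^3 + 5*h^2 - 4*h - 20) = h + 2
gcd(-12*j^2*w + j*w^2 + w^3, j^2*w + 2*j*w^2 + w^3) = w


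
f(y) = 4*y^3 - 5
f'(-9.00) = 972.00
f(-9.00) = -2921.00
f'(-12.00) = 1728.00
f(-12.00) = -6917.00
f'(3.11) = 116.07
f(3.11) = 115.32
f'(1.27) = 19.35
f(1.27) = 3.19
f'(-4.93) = 291.66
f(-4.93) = -484.29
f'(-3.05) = 111.63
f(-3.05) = -118.49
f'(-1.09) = 14.26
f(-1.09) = -10.18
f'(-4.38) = 230.21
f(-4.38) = -341.11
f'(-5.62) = 379.01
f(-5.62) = -715.02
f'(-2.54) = 77.42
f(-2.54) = -70.55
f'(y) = 12*y^2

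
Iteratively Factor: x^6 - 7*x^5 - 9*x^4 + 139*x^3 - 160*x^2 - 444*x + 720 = (x - 3)*(x^5 - 4*x^4 - 21*x^3 + 76*x^2 + 68*x - 240) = (x - 3)*(x + 4)*(x^4 - 8*x^3 + 11*x^2 + 32*x - 60) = (x - 5)*(x - 3)*(x + 4)*(x^3 - 3*x^2 - 4*x + 12) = (x - 5)*(x - 3)*(x + 2)*(x + 4)*(x^2 - 5*x + 6) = (x - 5)*(x - 3)*(x - 2)*(x + 2)*(x + 4)*(x - 3)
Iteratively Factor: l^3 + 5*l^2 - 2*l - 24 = (l - 2)*(l^2 + 7*l + 12) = (l - 2)*(l + 4)*(l + 3)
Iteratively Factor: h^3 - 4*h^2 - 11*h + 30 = (h - 2)*(h^2 - 2*h - 15) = (h - 2)*(h + 3)*(h - 5)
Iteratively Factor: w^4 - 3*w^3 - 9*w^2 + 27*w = (w - 3)*(w^3 - 9*w) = (w - 3)^2*(w^2 + 3*w) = (w - 3)^2*(w + 3)*(w)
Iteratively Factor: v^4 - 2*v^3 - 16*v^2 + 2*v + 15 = (v - 1)*(v^3 - v^2 - 17*v - 15) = (v - 1)*(v + 1)*(v^2 - 2*v - 15) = (v - 5)*(v - 1)*(v + 1)*(v + 3)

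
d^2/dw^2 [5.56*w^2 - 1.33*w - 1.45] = 11.1200000000000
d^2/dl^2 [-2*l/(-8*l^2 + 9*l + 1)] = 4*(-l*(16*l - 9)^2 + 3*(3 - 8*l)*(-8*l^2 + 9*l + 1))/(-8*l^2 + 9*l + 1)^3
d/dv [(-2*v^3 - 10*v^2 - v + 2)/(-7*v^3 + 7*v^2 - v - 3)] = (-84*v^4 - 10*v^3 + 77*v^2 + 32*v + 5)/(49*v^6 - 98*v^5 + 63*v^4 + 28*v^3 - 41*v^2 + 6*v + 9)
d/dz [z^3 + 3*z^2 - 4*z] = 3*z^2 + 6*z - 4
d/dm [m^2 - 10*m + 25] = 2*m - 10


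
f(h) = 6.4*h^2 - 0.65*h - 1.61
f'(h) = 12.8*h - 0.65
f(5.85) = 213.61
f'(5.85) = 74.23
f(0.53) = -0.16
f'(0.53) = 6.13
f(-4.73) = 144.65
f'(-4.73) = -61.19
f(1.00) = 4.14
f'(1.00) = 12.15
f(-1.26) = 9.37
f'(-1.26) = -16.78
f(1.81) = 18.18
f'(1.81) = 22.52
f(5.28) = 173.38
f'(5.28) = 66.93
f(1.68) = 15.36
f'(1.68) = 20.85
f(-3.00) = 57.94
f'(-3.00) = -39.05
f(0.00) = -1.61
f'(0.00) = -0.65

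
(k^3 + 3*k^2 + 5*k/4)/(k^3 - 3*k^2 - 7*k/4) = (2*k + 5)/(2*k - 7)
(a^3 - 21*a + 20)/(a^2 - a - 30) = (a^2 - 5*a + 4)/(a - 6)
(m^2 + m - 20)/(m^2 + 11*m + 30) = (m - 4)/(m + 6)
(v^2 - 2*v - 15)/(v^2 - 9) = (v - 5)/(v - 3)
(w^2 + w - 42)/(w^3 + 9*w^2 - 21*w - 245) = (w - 6)/(w^2 + 2*w - 35)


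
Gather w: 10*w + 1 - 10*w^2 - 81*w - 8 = -10*w^2 - 71*w - 7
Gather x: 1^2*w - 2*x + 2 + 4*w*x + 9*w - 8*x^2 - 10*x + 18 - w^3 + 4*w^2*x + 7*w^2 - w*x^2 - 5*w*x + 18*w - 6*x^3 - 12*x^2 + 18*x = -w^3 + 7*w^2 + 28*w - 6*x^3 + x^2*(-w - 20) + x*(4*w^2 - w + 6) + 20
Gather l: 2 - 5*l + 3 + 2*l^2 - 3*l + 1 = 2*l^2 - 8*l + 6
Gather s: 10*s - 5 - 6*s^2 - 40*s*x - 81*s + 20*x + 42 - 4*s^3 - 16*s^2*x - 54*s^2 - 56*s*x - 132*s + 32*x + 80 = -4*s^3 + s^2*(-16*x - 60) + s*(-96*x - 203) + 52*x + 117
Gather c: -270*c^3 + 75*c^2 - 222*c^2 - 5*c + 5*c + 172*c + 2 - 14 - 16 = -270*c^3 - 147*c^2 + 172*c - 28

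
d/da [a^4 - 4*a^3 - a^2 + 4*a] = 4*a^3 - 12*a^2 - 2*a + 4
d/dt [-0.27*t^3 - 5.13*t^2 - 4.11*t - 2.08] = -0.81*t^2 - 10.26*t - 4.11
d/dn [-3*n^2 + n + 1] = 1 - 6*n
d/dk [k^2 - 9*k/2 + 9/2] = 2*k - 9/2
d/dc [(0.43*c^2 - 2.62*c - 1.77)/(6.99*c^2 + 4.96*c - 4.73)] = (20.4466*c^2 + 20.6768*c + 21.1718)/(48.8601*c^4 + 69.3408*c^3 - 41.5238*c^2 - 46.9216*c + 22.3729)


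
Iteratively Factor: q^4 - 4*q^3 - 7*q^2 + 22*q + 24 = (q - 3)*(q^3 - q^2 - 10*q - 8) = (q - 3)*(q + 2)*(q^2 - 3*q - 4) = (q - 4)*(q - 3)*(q + 2)*(q + 1)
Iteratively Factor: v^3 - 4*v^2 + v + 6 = (v + 1)*(v^2 - 5*v + 6) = (v - 3)*(v + 1)*(v - 2)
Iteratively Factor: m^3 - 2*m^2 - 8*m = (m)*(m^2 - 2*m - 8) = m*(m + 2)*(m - 4)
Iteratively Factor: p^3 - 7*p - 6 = (p + 2)*(p^2 - 2*p - 3) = (p - 3)*(p + 2)*(p + 1)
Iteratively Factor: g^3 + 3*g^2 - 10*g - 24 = (g + 4)*(g^2 - g - 6) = (g + 2)*(g + 4)*(g - 3)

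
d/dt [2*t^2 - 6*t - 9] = 4*t - 6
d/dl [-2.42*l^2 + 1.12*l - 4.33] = 1.12 - 4.84*l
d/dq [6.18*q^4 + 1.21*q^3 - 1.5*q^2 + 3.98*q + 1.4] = 24.72*q^3 + 3.63*q^2 - 3.0*q + 3.98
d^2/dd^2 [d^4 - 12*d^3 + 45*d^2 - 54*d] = 12*d^2 - 72*d + 90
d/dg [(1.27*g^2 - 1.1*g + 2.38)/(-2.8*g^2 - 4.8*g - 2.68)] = (-9.176*g^2 + 6.5208*g + 14.372)/(7.84*g^4 + 26.88*g^3 + 38.048*g^2 + 25.728*g + 7.1824)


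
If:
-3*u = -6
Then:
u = 2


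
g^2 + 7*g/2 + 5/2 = (g + 1)*(g + 5/2)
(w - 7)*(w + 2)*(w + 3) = w^3 - 2*w^2 - 29*w - 42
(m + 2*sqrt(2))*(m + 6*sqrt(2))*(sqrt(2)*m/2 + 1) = sqrt(2)*m^3/2 + 9*m^2 + 20*sqrt(2)*m + 24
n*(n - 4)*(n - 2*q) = n^3 - 2*n^2*q - 4*n^2 + 8*n*q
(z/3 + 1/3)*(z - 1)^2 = z^3/3 - z^2/3 - z/3 + 1/3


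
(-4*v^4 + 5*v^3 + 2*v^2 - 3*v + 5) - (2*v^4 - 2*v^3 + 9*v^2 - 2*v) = -6*v^4 + 7*v^3 - 7*v^2 - v + 5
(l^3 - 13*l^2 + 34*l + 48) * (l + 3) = l^4 - 10*l^3 - 5*l^2 + 150*l + 144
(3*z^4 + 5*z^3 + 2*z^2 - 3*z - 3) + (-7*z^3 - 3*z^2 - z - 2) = 3*z^4 - 2*z^3 - z^2 - 4*z - 5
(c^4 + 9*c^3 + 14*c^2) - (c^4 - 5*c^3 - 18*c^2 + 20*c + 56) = 14*c^3 + 32*c^2 - 20*c - 56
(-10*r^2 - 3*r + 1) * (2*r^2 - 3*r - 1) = -20*r^4 + 24*r^3 + 21*r^2 - 1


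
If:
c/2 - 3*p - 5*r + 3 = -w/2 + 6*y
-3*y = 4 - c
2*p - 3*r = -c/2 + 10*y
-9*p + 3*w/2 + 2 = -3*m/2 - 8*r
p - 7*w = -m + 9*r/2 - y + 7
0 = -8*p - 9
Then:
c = 12898/6607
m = -179283/13214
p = -9/8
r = 48911/26428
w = -115919/26428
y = -4510/6607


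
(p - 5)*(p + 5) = p^2 - 25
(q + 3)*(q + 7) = q^2 + 10*q + 21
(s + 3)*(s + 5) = s^2 + 8*s + 15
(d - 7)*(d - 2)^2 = d^3 - 11*d^2 + 32*d - 28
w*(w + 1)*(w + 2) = w^3 + 3*w^2 + 2*w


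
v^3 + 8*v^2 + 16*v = v*(v + 4)^2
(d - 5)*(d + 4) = d^2 - d - 20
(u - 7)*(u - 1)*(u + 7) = u^3 - u^2 - 49*u + 49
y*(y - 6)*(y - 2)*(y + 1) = y^4 - 7*y^3 + 4*y^2 + 12*y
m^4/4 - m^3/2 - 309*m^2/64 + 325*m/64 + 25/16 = (m/4 + 1)*(m - 5)*(m - 5/4)*(m + 1/4)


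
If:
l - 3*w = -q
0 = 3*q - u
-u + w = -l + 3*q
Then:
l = 17*w/7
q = 4*w/7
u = 12*w/7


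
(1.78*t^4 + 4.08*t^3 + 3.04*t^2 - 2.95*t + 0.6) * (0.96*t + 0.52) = 1.7088*t^5 + 4.8424*t^4 + 5.04*t^3 - 1.2512*t^2 - 0.958*t + 0.312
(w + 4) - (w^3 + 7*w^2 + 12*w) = -w^3 - 7*w^2 - 11*w + 4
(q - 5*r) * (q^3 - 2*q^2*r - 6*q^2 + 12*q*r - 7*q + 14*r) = q^4 - 7*q^3*r - 6*q^3 + 10*q^2*r^2 + 42*q^2*r - 7*q^2 - 60*q*r^2 + 49*q*r - 70*r^2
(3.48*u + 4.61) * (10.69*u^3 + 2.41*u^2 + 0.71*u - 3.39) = 37.2012*u^4 + 57.6677*u^3 + 13.5809*u^2 - 8.5241*u - 15.6279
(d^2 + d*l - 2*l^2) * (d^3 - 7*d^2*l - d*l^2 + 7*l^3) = d^5 - 6*d^4*l - 10*d^3*l^2 + 20*d^2*l^3 + 9*d*l^4 - 14*l^5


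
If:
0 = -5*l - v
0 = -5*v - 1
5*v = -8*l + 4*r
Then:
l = 1/25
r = -17/100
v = -1/5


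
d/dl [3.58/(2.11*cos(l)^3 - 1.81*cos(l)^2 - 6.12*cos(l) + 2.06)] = (22.6614*cos(l)^2 - 12.9596*cos(l) - 21.9096)*sin(l)/(2.11*cos(l)^3 - 1.81*cos(l)^2 - 6.12*cos(l) + 2.06)^2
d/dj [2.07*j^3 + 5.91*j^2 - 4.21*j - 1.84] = 6.21*j^2 + 11.82*j - 4.21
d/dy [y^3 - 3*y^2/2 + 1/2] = 3*y*(y - 1)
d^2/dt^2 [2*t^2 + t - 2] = 4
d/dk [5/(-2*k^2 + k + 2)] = 5*(4*k - 1)/(-2*k^2 + k + 2)^2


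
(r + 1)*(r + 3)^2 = r^3 + 7*r^2 + 15*r + 9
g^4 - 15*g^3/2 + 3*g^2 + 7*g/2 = g*(g - 7)*(g - 1)*(g + 1/2)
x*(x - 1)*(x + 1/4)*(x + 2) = x^4 + 5*x^3/4 - 7*x^2/4 - x/2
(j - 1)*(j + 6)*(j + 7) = j^3 + 12*j^2 + 29*j - 42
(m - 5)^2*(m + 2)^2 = m^4 - 6*m^3 - 11*m^2 + 60*m + 100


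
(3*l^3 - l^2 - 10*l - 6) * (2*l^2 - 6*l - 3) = 6*l^5 - 20*l^4 - 23*l^3 + 51*l^2 + 66*l + 18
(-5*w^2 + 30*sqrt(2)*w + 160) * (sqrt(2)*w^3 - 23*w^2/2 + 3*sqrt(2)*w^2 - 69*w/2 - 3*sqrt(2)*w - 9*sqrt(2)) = -5*sqrt(2)*w^5 - 15*sqrt(2)*w^4 + 235*w^4/2 - 170*sqrt(2)*w^3 + 705*w^3/2 - 2020*w^2 - 510*sqrt(2)*w^2 - 6060*w - 480*sqrt(2)*w - 1440*sqrt(2)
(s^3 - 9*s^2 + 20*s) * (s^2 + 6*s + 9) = s^5 - 3*s^4 - 25*s^3 + 39*s^2 + 180*s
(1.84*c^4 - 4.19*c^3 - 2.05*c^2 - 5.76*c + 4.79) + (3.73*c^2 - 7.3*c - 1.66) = 1.84*c^4 - 4.19*c^3 + 1.68*c^2 - 13.06*c + 3.13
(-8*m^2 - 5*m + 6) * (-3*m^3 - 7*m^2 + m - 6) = 24*m^5 + 71*m^4 + 9*m^3 + m^2 + 36*m - 36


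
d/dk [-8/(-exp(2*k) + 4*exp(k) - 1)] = 16*(2 - exp(k))*exp(k)/(exp(2*k) - 4*exp(k) + 1)^2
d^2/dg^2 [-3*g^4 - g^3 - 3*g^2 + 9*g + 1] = -36*g^2 - 6*g - 6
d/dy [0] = 0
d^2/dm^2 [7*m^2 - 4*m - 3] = 14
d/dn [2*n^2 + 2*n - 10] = 4*n + 2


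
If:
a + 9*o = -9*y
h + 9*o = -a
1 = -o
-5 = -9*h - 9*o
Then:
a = 67/9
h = 14/9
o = -1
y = 14/81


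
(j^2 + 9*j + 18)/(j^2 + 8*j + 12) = (j + 3)/(j + 2)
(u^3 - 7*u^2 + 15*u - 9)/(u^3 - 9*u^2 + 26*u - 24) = (u^2 - 4*u + 3)/(u^2 - 6*u + 8)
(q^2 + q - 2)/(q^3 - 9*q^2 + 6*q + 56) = (q - 1)/(q^2 - 11*q + 28)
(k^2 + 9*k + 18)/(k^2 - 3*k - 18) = (k + 6)/(k - 6)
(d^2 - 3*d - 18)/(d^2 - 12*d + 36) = (d + 3)/(d - 6)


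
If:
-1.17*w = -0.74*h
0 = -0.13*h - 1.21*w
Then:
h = 0.00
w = 0.00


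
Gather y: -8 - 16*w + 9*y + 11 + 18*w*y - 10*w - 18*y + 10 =-26*w + y*(18*w - 9) + 13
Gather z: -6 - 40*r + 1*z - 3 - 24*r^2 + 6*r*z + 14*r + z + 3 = -24*r^2 - 26*r + z*(6*r + 2) - 6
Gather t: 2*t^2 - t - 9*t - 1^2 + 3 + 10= 2*t^2 - 10*t + 12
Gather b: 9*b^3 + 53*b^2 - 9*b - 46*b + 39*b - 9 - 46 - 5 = 9*b^3 + 53*b^2 - 16*b - 60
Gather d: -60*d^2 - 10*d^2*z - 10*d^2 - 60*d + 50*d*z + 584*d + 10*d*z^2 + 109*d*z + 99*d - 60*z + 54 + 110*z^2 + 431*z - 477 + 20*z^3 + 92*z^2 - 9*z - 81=d^2*(-10*z - 70) + d*(10*z^2 + 159*z + 623) + 20*z^3 + 202*z^2 + 362*z - 504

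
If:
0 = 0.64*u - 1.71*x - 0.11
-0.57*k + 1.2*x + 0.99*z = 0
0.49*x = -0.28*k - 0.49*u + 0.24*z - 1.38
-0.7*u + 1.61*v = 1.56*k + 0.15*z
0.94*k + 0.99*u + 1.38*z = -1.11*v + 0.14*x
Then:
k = 0.42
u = -1.78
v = -0.26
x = -0.73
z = 1.12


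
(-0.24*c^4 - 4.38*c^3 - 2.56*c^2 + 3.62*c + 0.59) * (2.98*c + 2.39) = -0.7152*c^5 - 13.626*c^4 - 18.097*c^3 + 4.6692*c^2 + 10.41*c + 1.4101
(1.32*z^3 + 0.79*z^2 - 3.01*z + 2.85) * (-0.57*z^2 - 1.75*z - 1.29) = -0.7524*z^5 - 2.7603*z^4 - 1.3696*z^3 + 2.6239*z^2 - 1.1046*z - 3.6765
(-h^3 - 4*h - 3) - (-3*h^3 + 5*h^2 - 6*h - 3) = 2*h^3 - 5*h^2 + 2*h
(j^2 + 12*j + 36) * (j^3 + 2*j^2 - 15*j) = j^5 + 14*j^4 + 45*j^3 - 108*j^2 - 540*j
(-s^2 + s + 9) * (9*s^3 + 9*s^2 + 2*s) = -9*s^5 + 88*s^3 + 83*s^2 + 18*s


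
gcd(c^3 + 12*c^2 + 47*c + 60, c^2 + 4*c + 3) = c + 3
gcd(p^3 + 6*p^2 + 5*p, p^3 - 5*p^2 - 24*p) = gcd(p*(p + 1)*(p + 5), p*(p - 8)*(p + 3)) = p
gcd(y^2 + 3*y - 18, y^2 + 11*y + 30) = y + 6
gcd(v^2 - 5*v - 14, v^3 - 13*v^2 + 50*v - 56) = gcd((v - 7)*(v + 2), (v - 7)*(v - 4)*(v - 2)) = v - 7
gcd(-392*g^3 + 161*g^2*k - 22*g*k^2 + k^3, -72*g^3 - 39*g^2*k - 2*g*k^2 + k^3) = 8*g - k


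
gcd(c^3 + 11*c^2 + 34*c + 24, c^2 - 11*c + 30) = 1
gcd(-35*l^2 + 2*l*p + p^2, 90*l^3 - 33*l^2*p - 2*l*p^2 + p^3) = -5*l + p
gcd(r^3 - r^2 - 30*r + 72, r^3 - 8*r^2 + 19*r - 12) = r^2 - 7*r + 12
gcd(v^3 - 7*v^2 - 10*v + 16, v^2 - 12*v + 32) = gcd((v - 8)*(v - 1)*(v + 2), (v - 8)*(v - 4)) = v - 8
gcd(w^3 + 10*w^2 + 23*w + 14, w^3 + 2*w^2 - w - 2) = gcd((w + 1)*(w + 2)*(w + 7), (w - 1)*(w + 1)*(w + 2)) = w^2 + 3*w + 2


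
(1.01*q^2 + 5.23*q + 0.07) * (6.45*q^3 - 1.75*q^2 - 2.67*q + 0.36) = 6.5145*q^5 + 31.966*q^4 - 11.3977*q^3 - 13.723*q^2 + 1.6959*q + 0.0252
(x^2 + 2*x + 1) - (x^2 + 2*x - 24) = 25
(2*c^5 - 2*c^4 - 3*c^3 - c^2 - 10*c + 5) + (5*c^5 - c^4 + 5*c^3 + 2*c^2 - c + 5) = 7*c^5 - 3*c^4 + 2*c^3 + c^2 - 11*c + 10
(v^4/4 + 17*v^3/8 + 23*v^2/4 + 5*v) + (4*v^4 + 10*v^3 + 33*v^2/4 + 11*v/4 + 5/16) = 17*v^4/4 + 97*v^3/8 + 14*v^2 + 31*v/4 + 5/16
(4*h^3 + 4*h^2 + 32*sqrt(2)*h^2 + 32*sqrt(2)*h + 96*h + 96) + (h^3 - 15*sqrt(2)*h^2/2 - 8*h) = 5*h^3 + 4*h^2 + 49*sqrt(2)*h^2/2 + 32*sqrt(2)*h + 88*h + 96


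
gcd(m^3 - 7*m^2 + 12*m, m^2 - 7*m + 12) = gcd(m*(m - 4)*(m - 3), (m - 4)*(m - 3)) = m^2 - 7*m + 12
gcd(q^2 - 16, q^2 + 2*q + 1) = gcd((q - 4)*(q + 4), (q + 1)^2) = 1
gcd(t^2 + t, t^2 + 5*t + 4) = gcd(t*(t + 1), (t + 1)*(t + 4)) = t + 1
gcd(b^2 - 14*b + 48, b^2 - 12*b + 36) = b - 6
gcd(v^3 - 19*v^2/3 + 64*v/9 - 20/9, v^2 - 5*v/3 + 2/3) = v - 2/3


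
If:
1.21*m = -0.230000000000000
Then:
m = -0.19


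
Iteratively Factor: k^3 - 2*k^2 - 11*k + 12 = (k - 4)*(k^2 + 2*k - 3) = (k - 4)*(k - 1)*(k + 3)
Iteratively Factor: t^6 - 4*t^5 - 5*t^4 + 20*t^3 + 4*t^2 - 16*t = (t - 4)*(t^5 - 5*t^3 + 4*t) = (t - 4)*(t + 1)*(t^4 - t^3 - 4*t^2 + 4*t) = (t - 4)*(t + 1)*(t + 2)*(t^3 - 3*t^2 + 2*t) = t*(t - 4)*(t + 1)*(t + 2)*(t^2 - 3*t + 2) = t*(t - 4)*(t - 2)*(t + 1)*(t + 2)*(t - 1)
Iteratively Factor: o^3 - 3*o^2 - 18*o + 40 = (o - 5)*(o^2 + 2*o - 8) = (o - 5)*(o + 4)*(o - 2)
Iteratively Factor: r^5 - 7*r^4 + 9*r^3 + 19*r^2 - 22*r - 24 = (r - 3)*(r^4 - 4*r^3 - 3*r^2 + 10*r + 8) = (r - 3)*(r - 2)*(r^3 - 2*r^2 - 7*r - 4) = (r - 3)*(r - 2)*(r + 1)*(r^2 - 3*r - 4) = (r - 3)*(r - 2)*(r + 1)^2*(r - 4)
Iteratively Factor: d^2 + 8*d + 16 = (d + 4)*(d + 4)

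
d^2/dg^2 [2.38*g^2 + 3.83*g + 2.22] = 4.76000000000000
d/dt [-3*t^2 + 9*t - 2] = 9 - 6*t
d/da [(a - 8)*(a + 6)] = 2*a - 2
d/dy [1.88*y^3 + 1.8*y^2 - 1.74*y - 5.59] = 5.64*y^2 + 3.6*y - 1.74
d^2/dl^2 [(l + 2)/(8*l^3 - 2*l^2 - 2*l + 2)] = ((l + 2)*(-12*l^2 + 2*l + 1)^2 + (-12*l^2 + 2*l - (l + 2)*(12*l - 1) + 1)*(4*l^3 - l^2 - l + 1))/(4*l^3 - l^2 - l + 1)^3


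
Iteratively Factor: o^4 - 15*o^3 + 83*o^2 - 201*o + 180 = (o - 4)*(o^3 - 11*o^2 + 39*o - 45) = (o - 4)*(o - 3)*(o^2 - 8*o + 15) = (o - 4)*(o - 3)^2*(o - 5)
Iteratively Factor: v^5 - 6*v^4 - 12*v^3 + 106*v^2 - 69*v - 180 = (v + 4)*(v^4 - 10*v^3 + 28*v^2 - 6*v - 45) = (v - 3)*(v + 4)*(v^3 - 7*v^2 + 7*v + 15) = (v - 3)^2*(v + 4)*(v^2 - 4*v - 5) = (v - 3)^2*(v + 1)*(v + 4)*(v - 5)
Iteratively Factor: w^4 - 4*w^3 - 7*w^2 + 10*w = (w)*(w^3 - 4*w^2 - 7*w + 10) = w*(w - 5)*(w^2 + w - 2) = w*(w - 5)*(w - 1)*(w + 2)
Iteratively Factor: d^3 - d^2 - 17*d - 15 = (d + 3)*(d^2 - 4*d - 5) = (d + 1)*(d + 3)*(d - 5)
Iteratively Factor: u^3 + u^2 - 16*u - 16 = (u - 4)*(u^2 + 5*u + 4) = (u - 4)*(u + 1)*(u + 4)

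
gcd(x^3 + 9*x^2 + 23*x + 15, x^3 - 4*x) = 1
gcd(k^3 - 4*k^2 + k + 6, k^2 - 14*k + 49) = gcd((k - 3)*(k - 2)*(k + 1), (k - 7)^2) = 1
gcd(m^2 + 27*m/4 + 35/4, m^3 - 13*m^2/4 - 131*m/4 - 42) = m + 7/4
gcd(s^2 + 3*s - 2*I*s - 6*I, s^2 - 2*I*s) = s - 2*I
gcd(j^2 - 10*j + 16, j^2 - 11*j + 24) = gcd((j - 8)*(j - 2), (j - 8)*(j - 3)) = j - 8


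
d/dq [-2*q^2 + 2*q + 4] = 2 - 4*q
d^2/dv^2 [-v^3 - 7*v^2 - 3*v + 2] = -6*v - 14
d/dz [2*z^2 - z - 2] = 4*z - 1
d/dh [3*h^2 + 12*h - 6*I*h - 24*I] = 6*h + 12 - 6*I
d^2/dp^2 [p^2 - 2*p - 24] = 2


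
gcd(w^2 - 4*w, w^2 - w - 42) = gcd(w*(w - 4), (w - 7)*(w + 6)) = 1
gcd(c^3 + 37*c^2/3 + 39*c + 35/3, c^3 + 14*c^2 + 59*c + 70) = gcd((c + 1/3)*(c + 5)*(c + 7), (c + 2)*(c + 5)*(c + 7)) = c^2 + 12*c + 35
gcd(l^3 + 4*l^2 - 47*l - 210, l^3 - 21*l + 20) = l + 5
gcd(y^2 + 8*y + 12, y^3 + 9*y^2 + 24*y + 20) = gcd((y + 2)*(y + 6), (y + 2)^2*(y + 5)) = y + 2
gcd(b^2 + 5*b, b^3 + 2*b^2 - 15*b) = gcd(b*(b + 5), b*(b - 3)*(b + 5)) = b^2 + 5*b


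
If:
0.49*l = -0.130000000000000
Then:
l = -0.27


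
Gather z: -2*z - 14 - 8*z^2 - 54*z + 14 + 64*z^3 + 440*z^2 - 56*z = 64*z^3 + 432*z^2 - 112*z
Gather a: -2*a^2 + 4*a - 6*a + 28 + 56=-2*a^2 - 2*a + 84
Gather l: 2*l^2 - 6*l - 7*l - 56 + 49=2*l^2 - 13*l - 7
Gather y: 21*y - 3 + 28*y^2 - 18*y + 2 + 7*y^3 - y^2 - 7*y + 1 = 7*y^3 + 27*y^2 - 4*y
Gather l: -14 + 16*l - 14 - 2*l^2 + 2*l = -2*l^2 + 18*l - 28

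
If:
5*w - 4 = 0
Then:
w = 4/5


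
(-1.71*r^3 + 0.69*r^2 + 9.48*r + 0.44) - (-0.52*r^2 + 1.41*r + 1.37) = -1.71*r^3 + 1.21*r^2 + 8.07*r - 0.93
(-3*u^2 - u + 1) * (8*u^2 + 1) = -24*u^4 - 8*u^3 + 5*u^2 - u + 1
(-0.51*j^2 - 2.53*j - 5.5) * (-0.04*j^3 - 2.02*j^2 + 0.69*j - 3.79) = 0.0204*j^5 + 1.1314*j^4 + 4.9787*j^3 + 11.2972*j^2 + 5.7937*j + 20.845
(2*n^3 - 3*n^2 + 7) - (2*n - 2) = 2*n^3 - 3*n^2 - 2*n + 9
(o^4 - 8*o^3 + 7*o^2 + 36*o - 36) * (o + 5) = o^5 - 3*o^4 - 33*o^3 + 71*o^2 + 144*o - 180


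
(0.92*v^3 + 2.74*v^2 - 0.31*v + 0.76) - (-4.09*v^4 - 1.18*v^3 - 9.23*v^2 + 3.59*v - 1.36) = 4.09*v^4 + 2.1*v^3 + 11.97*v^2 - 3.9*v + 2.12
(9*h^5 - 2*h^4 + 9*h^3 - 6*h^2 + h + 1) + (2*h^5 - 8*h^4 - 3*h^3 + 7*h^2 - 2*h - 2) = 11*h^5 - 10*h^4 + 6*h^3 + h^2 - h - 1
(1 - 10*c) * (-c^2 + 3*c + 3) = 10*c^3 - 31*c^2 - 27*c + 3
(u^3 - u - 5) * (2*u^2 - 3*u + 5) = 2*u^5 - 3*u^4 + 3*u^3 - 7*u^2 + 10*u - 25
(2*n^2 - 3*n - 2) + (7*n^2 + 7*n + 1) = 9*n^2 + 4*n - 1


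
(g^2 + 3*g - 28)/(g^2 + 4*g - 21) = (g - 4)/(g - 3)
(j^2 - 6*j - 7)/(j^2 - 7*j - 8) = (j - 7)/(j - 8)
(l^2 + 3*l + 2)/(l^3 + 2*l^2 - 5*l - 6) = (l + 2)/(l^2 + l - 6)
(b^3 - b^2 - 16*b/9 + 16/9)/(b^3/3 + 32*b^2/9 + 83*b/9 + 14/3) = (9*b^3 - 9*b^2 - 16*b + 16)/(3*b^3 + 32*b^2 + 83*b + 42)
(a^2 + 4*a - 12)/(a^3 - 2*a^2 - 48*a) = (a - 2)/(a*(a - 8))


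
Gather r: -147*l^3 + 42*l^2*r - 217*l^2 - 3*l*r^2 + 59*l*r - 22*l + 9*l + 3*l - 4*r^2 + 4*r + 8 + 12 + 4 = -147*l^3 - 217*l^2 - 10*l + r^2*(-3*l - 4) + r*(42*l^2 + 59*l + 4) + 24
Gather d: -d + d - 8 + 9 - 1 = 0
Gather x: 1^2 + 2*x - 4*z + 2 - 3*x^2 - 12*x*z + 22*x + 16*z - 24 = -3*x^2 + x*(24 - 12*z) + 12*z - 21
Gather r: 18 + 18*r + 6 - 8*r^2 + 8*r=-8*r^2 + 26*r + 24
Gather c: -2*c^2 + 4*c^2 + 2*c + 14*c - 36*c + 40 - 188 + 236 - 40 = 2*c^2 - 20*c + 48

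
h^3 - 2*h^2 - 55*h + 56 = (h - 8)*(h - 1)*(h + 7)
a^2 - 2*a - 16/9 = (a - 8/3)*(a + 2/3)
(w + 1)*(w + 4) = w^2 + 5*w + 4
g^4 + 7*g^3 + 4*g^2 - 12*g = g*(g - 1)*(g + 2)*(g + 6)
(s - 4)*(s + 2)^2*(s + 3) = s^4 + 3*s^3 - 12*s^2 - 52*s - 48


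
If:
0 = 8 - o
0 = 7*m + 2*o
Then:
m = -16/7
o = 8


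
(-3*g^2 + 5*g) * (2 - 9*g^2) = 27*g^4 - 45*g^3 - 6*g^2 + 10*g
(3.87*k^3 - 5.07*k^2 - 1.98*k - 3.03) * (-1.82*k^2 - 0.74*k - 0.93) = -7.0434*k^5 + 6.3636*k^4 + 3.7563*k^3 + 11.6949*k^2 + 4.0836*k + 2.8179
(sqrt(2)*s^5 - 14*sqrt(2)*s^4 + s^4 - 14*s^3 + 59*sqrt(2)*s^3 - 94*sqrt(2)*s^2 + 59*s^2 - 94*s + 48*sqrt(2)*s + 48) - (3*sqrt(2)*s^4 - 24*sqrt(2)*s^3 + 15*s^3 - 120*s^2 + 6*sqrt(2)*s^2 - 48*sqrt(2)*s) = sqrt(2)*s^5 - 17*sqrt(2)*s^4 + s^4 - 29*s^3 + 83*sqrt(2)*s^3 - 100*sqrt(2)*s^2 + 179*s^2 - 94*s + 96*sqrt(2)*s + 48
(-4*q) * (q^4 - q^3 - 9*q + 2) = -4*q^5 + 4*q^4 + 36*q^2 - 8*q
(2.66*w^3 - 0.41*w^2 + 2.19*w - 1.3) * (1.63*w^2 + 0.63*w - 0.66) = 4.3358*w^5 + 1.0075*w^4 + 1.5558*w^3 - 0.4687*w^2 - 2.2644*w + 0.858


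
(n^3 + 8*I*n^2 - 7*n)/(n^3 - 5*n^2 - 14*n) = (-n^2 - 8*I*n + 7)/(-n^2 + 5*n + 14)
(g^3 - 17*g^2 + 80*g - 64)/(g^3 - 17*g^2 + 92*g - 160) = (g^2 - 9*g + 8)/(g^2 - 9*g + 20)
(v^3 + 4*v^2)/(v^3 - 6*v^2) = (v + 4)/(v - 6)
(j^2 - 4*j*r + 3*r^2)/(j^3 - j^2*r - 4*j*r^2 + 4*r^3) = (-j + 3*r)/(-j^2 + 4*r^2)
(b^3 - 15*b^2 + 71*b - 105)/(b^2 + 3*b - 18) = (b^2 - 12*b + 35)/(b + 6)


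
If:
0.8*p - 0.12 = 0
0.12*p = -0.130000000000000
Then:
No Solution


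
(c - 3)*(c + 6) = c^2 + 3*c - 18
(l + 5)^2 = l^2 + 10*l + 25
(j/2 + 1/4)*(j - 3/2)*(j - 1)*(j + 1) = j^4/2 - j^3/2 - 7*j^2/8 + j/2 + 3/8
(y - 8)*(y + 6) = y^2 - 2*y - 48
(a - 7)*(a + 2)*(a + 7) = a^3 + 2*a^2 - 49*a - 98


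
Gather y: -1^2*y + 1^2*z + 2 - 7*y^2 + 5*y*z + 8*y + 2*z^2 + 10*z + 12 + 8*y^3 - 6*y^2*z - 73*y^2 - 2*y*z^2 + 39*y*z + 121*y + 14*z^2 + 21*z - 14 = 8*y^3 + y^2*(-6*z - 80) + y*(-2*z^2 + 44*z + 128) + 16*z^2 + 32*z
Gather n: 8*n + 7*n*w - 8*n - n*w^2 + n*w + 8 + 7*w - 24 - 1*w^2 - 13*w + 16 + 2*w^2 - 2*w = n*(-w^2 + 8*w) + w^2 - 8*w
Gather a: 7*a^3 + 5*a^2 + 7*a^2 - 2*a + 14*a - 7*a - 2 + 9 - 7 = 7*a^3 + 12*a^2 + 5*a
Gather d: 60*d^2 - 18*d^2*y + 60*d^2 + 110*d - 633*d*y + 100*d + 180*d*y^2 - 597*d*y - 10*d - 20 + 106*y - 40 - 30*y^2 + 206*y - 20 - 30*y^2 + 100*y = d^2*(120 - 18*y) + d*(180*y^2 - 1230*y + 200) - 60*y^2 + 412*y - 80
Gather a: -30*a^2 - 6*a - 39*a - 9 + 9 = -30*a^2 - 45*a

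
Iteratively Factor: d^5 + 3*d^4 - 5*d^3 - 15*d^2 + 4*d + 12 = (d + 3)*(d^4 - 5*d^2 + 4) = (d - 2)*(d + 3)*(d^3 + 2*d^2 - d - 2) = (d - 2)*(d + 2)*(d + 3)*(d^2 - 1) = (d - 2)*(d - 1)*(d + 2)*(d + 3)*(d + 1)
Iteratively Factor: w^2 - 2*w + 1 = (w - 1)*(w - 1)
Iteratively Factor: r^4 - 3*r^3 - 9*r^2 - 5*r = (r - 5)*(r^3 + 2*r^2 + r) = (r - 5)*(r + 1)*(r^2 + r) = (r - 5)*(r + 1)^2*(r)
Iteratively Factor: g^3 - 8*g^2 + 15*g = (g - 3)*(g^2 - 5*g) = (g - 5)*(g - 3)*(g)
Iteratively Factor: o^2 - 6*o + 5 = (o - 5)*(o - 1)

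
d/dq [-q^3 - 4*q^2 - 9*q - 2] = -3*q^2 - 8*q - 9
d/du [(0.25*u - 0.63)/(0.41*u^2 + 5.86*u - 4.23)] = (-0.1025*u^2 + 0.5166*u + 2.6343)/(0.1681*u^4 + 4.8052*u^3 + 30.871*u^2 - 49.5756*u + 17.8929)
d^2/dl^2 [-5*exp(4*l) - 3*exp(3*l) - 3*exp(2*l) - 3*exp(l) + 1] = (-80*exp(3*l) - 27*exp(2*l) - 12*exp(l) - 3)*exp(l)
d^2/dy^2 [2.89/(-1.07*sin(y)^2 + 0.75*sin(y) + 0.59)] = (-13.235044*sin(y)^4 + 6.957675*sin(y)^3 + 10.929113*sin(y)^2 - 12.636525*sin(y) + 6.900164)/(-1.07*sin(y)^2 + 0.75*sin(y) + 0.59)^3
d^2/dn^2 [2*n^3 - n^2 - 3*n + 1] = 12*n - 2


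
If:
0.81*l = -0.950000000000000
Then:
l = -1.17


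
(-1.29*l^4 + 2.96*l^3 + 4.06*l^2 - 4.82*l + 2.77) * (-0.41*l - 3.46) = 0.5289*l^5 + 3.2498*l^4 - 11.9062*l^3 - 12.0714*l^2 + 15.5415*l - 9.5842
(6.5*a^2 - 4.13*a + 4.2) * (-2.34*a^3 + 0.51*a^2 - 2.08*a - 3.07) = -15.21*a^5 + 12.9792*a^4 - 25.4543*a^3 - 9.2226*a^2 + 3.9431*a - 12.894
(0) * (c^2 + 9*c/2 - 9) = 0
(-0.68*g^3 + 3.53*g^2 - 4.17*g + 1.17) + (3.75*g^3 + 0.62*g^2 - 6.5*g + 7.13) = 3.07*g^3 + 4.15*g^2 - 10.67*g + 8.3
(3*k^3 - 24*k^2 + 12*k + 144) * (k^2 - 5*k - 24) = 3*k^5 - 39*k^4 + 60*k^3 + 660*k^2 - 1008*k - 3456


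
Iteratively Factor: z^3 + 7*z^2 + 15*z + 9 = (z + 3)*(z^2 + 4*z + 3) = (z + 3)^2*(z + 1)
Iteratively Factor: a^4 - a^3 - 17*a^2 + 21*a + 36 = (a - 3)*(a^3 + 2*a^2 - 11*a - 12) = (a - 3)*(a + 1)*(a^2 + a - 12) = (a - 3)*(a + 1)*(a + 4)*(a - 3)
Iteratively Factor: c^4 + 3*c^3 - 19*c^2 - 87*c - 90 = (c + 2)*(c^3 + c^2 - 21*c - 45) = (c + 2)*(c + 3)*(c^2 - 2*c - 15) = (c - 5)*(c + 2)*(c + 3)*(c + 3)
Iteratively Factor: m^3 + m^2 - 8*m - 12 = (m + 2)*(m^2 - m - 6) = (m + 2)^2*(m - 3)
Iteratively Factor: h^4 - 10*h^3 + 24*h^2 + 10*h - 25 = (h + 1)*(h^3 - 11*h^2 + 35*h - 25) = (h - 1)*(h + 1)*(h^2 - 10*h + 25) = (h - 5)*(h - 1)*(h + 1)*(h - 5)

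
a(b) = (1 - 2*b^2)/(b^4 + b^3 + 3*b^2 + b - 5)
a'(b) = -4*b/(b^4 + b^3 + 3*b^2 + b - 5) + (1 - 2*b^2)*(-4*b^3 - 3*b^2 - 6*b - 1)/(b^4 + b^3 + 3*b^2 + b - 5)^2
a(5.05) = -0.06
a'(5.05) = 0.02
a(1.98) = -0.21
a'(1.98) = 0.13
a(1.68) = -0.26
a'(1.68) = 0.18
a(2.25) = -0.18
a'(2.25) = 0.10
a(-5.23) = -0.08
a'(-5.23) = -0.03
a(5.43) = -0.05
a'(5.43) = 0.02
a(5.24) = -0.05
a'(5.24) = 0.02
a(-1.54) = -1.47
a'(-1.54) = -6.66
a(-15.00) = -0.00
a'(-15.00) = 0.00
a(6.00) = -0.04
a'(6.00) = 0.01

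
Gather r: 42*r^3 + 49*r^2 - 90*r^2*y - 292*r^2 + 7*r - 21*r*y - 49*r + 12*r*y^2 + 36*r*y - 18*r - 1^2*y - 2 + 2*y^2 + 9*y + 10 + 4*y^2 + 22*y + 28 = 42*r^3 + r^2*(-90*y - 243) + r*(12*y^2 + 15*y - 60) + 6*y^2 + 30*y + 36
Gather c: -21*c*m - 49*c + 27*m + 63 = c*(-21*m - 49) + 27*m + 63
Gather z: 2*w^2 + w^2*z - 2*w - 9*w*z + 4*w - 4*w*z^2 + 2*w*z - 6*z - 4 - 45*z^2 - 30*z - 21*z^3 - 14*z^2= 2*w^2 + 2*w - 21*z^3 + z^2*(-4*w - 59) + z*(w^2 - 7*w - 36) - 4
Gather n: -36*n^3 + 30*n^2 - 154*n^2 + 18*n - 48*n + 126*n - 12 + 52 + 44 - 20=-36*n^3 - 124*n^2 + 96*n + 64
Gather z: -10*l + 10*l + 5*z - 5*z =0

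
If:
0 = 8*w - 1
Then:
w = 1/8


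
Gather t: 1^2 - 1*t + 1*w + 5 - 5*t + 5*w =-6*t + 6*w + 6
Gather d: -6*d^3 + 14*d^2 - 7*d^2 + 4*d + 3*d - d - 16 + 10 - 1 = -6*d^3 + 7*d^2 + 6*d - 7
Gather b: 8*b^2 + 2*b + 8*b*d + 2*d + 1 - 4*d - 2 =8*b^2 + b*(8*d + 2) - 2*d - 1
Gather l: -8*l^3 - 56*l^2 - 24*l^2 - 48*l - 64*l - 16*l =-8*l^3 - 80*l^2 - 128*l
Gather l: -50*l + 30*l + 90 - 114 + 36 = 12 - 20*l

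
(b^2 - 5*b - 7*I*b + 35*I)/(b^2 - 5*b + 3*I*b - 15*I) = (b - 7*I)/(b + 3*I)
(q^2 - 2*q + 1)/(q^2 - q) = (q - 1)/q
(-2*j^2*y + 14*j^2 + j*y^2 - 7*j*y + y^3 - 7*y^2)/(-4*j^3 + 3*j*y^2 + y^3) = (y - 7)/(2*j + y)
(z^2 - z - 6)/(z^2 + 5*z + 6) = (z - 3)/(z + 3)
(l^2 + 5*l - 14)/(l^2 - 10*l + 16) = (l + 7)/(l - 8)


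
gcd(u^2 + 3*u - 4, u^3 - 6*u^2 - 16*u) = 1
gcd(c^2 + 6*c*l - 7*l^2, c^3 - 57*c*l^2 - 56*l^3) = c + 7*l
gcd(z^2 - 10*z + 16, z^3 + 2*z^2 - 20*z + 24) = z - 2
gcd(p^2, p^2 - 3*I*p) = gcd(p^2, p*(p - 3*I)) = p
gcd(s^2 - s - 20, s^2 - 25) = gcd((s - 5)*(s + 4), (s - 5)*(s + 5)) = s - 5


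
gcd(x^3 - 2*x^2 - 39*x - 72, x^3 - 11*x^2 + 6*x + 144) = x^2 - 5*x - 24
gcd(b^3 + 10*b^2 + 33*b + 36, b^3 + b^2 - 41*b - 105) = b + 3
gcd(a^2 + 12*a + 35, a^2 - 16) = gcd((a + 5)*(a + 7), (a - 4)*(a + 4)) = 1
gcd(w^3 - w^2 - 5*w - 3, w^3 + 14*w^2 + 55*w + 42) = w + 1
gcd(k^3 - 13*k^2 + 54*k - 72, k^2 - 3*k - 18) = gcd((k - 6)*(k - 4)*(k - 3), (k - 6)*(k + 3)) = k - 6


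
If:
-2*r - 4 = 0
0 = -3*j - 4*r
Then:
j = 8/3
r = -2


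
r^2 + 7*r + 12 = (r + 3)*(r + 4)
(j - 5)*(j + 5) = j^2 - 25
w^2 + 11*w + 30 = (w + 5)*(w + 6)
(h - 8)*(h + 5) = h^2 - 3*h - 40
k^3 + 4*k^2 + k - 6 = (k - 1)*(k + 2)*(k + 3)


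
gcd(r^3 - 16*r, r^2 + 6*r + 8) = r + 4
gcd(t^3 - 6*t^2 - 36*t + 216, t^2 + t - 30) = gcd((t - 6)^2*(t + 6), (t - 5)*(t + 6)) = t + 6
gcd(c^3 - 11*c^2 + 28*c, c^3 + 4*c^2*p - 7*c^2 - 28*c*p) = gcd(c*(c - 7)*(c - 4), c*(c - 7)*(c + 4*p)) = c^2 - 7*c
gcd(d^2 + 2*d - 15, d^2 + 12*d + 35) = d + 5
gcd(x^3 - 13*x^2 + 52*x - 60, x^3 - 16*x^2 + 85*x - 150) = x^2 - 11*x + 30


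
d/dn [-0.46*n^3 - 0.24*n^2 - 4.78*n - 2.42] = -1.38*n^2 - 0.48*n - 4.78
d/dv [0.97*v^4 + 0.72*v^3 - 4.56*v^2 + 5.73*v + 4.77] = 3.88*v^3 + 2.16*v^2 - 9.12*v + 5.73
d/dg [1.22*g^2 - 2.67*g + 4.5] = 2.44*g - 2.67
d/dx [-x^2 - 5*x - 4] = -2*x - 5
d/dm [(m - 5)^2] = 2*m - 10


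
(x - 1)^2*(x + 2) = x^3 - 3*x + 2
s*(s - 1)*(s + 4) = s^3 + 3*s^2 - 4*s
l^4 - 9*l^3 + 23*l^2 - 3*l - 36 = (l - 4)*(l - 3)^2*(l + 1)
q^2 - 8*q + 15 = (q - 5)*(q - 3)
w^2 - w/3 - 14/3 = (w - 7/3)*(w + 2)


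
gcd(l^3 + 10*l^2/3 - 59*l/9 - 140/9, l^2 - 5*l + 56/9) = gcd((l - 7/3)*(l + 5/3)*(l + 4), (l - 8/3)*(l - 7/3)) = l - 7/3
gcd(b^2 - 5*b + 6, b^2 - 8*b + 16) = 1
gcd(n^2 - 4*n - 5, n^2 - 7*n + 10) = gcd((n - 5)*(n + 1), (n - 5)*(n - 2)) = n - 5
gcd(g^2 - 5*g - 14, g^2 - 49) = g - 7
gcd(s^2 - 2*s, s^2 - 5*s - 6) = 1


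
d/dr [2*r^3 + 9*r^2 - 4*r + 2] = 6*r^2 + 18*r - 4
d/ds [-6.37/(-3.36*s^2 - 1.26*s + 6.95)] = (-42.8064*s - 8.0262)/(3.36*s^2 + 1.26*s - 6.95)^2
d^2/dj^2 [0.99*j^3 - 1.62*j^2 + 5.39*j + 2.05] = 5.94*j - 3.24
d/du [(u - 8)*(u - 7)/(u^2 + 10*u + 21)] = 5*(5*u^2 - 14*u - 175)/(u^4 + 20*u^3 + 142*u^2 + 420*u + 441)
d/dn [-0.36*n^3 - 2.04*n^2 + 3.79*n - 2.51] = -1.08*n^2 - 4.08*n + 3.79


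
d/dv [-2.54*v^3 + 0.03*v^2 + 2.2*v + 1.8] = -7.62*v^2 + 0.06*v + 2.2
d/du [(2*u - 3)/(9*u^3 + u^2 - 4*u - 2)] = (18*u^3 + 2*u^2 - 8*u - (2*u - 3)*(27*u^2 + 2*u - 4) - 4)/(9*u^3 + u^2 - 4*u - 2)^2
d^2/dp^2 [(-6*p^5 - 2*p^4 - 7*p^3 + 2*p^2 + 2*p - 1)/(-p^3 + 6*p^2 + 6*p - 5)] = 4*(3*p^9 - 54*p^8 + 270*p^7 + 956*p^6 - 9*p^5 - 1434*p^4 + 746*p^3 - 180*p^2 + 219*p - 22)/(p^9 - 18*p^8 + 90*p^7 + 15*p^6 - 720*p^5 - 288*p^4 + 939*p^3 + 90*p^2 - 450*p + 125)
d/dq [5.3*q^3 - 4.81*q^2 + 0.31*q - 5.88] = 15.9*q^2 - 9.62*q + 0.31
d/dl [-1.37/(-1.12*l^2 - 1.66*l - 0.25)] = (-3.0688*l - 2.2742)/(1.12*l^2 + 1.66*l + 0.25)^2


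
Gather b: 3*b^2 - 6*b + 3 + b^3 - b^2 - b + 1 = b^3 + 2*b^2 - 7*b + 4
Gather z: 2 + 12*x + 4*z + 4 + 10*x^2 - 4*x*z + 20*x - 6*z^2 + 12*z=10*x^2 + 32*x - 6*z^2 + z*(16 - 4*x) + 6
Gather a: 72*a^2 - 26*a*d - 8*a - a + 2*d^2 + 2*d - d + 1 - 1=72*a^2 + a*(-26*d - 9) + 2*d^2 + d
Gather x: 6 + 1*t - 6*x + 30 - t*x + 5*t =6*t + x*(-t - 6) + 36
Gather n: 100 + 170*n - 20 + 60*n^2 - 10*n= 60*n^2 + 160*n + 80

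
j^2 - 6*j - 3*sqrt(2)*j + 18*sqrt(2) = (j - 6)*(j - 3*sqrt(2))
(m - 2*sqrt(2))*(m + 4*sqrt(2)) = m^2 + 2*sqrt(2)*m - 16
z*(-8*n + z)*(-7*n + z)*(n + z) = 56*n^3*z + 41*n^2*z^2 - 14*n*z^3 + z^4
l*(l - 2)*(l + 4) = l^3 + 2*l^2 - 8*l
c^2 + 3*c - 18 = (c - 3)*(c + 6)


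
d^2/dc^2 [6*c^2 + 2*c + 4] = 12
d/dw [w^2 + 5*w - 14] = 2*w + 5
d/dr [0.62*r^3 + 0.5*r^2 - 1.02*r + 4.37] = 1.86*r^2 + 1.0*r - 1.02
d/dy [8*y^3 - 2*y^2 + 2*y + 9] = 24*y^2 - 4*y + 2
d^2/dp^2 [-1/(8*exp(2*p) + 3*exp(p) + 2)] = (-2*(16*exp(p) + 3)^2*exp(p) + (32*exp(p) + 3)*(8*exp(2*p) + 3*exp(p) + 2))*exp(p)/(8*exp(2*p) + 3*exp(p) + 2)^3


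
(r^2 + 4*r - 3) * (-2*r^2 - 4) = -2*r^4 - 8*r^3 + 2*r^2 - 16*r + 12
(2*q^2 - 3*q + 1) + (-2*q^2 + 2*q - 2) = -q - 1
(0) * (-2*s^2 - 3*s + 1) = 0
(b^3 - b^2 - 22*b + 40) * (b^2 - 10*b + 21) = b^5 - 11*b^4 + 9*b^3 + 239*b^2 - 862*b + 840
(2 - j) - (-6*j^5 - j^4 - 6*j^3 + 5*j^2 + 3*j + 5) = 6*j^5 + j^4 + 6*j^3 - 5*j^2 - 4*j - 3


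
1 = 1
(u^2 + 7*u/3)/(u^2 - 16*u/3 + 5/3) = u*(3*u + 7)/(3*u^2 - 16*u + 5)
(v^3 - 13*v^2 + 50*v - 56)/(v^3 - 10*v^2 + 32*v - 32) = (v - 7)/(v - 4)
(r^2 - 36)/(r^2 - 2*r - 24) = (r + 6)/(r + 4)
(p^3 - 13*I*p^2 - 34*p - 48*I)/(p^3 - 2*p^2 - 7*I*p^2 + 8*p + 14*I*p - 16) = (p - 6*I)/(p - 2)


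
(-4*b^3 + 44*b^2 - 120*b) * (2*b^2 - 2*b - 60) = -8*b^5 + 96*b^4 - 88*b^3 - 2400*b^2 + 7200*b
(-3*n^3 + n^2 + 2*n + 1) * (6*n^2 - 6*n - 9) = -18*n^5 + 24*n^4 + 33*n^3 - 15*n^2 - 24*n - 9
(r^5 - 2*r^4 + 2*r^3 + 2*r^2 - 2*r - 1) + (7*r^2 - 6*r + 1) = r^5 - 2*r^4 + 2*r^3 + 9*r^2 - 8*r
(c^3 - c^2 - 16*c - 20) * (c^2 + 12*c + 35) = c^5 + 11*c^4 + 7*c^3 - 247*c^2 - 800*c - 700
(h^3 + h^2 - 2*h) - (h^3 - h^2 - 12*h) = 2*h^2 + 10*h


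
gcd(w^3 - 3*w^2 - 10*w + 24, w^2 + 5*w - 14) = w - 2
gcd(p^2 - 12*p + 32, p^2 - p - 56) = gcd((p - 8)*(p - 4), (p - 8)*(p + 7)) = p - 8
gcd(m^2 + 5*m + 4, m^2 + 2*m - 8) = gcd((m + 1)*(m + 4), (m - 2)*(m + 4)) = m + 4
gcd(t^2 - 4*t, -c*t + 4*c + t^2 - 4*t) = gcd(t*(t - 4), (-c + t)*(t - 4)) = t - 4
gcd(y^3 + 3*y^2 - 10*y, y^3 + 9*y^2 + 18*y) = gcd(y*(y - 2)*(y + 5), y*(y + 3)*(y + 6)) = y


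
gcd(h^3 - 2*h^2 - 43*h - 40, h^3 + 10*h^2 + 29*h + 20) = h^2 + 6*h + 5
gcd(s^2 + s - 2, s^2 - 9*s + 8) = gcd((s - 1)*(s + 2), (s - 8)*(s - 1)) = s - 1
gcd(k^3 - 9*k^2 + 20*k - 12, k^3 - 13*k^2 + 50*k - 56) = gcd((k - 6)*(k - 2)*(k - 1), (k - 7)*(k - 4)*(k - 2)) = k - 2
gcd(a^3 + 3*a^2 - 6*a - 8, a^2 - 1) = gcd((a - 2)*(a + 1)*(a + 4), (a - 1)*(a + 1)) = a + 1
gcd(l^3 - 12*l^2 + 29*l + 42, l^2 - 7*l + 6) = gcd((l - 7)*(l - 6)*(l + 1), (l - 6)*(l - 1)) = l - 6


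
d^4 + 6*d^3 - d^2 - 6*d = d*(d - 1)*(d + 1)*(d + 6)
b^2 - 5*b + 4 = (b - 4)*(b - 1)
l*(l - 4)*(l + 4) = l^3 - 16*l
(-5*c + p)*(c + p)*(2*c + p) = -10*c^3 - 13*c^2*p - 2*c*p^2 + p^3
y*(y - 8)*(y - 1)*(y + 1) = y^4 - 8*y^3 - y^2 + 8*y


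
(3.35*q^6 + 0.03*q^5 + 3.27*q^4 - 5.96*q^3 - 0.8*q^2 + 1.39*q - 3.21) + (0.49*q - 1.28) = 3.35*q^6 + 0.03*q^5 + 3.27*q^4 - 5.96*q^3 - 0.8*q^2 + 1.88*q - 4.49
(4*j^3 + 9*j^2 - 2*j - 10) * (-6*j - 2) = -24*j^4 - 62*j^3 - 6*j^2 + 64*j + 20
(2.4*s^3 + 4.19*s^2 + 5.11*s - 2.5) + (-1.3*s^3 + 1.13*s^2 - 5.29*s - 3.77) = 1.1*s^3 + 5.32*s^2 - 0.18*s - 6.27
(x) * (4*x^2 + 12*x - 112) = 4*x^3 + 12*x^2 - 112*x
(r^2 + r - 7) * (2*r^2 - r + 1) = 2*r^4 + r^3 - 14*r^2 + 8*r - 7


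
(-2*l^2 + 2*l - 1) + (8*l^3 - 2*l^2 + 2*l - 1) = 8*l^3 - 4*l^2 + 4*l - 2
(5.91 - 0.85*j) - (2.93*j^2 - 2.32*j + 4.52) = -2.93*j^2 + 1.47*j + 1.39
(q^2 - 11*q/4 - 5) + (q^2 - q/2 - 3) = 2*q^2 - 13*q/4 - 8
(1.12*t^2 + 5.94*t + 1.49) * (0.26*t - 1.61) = 0.2912*t^3 - 0.2588*t^2 - 9.176*t - 2.3989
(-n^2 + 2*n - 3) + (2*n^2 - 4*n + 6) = n^2 - 2*n + 3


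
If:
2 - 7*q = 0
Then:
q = 2/7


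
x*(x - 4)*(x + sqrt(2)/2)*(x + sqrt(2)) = x^4 - 4*x^3 + 3*sqrt(2)*x^3/2 - 6*sqrt(2)*x^2 + x^2 - 4*x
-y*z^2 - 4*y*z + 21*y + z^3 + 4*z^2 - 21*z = (-y + z)*(z - 3)*(z + 7)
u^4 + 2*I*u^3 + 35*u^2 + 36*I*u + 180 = (u - 5*I)*(u - 2*I)*(u + 3*I)*(u + 6*I)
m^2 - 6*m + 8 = (m - 4)*(m - 2)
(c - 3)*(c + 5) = c^2 + 2*c - 15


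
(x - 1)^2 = x^2 - 2*x + 1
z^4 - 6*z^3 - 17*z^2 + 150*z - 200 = (z - 5)*(z - 4)*(z - 2)*(z + 5)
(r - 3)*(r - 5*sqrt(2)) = r^2 - 5*sqrt(2)*r - 3*r + 15*sqrt(2)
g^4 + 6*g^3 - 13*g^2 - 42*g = g*(g - 3)*(g + 2)*(g + 7)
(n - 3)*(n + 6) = n^2 + 3*n - 18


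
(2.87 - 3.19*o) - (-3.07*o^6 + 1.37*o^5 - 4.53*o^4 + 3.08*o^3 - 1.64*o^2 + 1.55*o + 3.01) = 3.07*o^6 - 1.37*o^5 + 4.53*o^4 - 3.08*o^3 + 1.64*o^2 - 4.74*o - 0.14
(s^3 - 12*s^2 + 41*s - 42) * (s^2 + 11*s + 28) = s^5 - s^4 - 63*s^3 + 73*s^2 + 686*s - 1176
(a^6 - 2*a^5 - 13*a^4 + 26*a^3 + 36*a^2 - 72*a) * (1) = a^6 - 2*a^5 - 13*a^4 + 26*a^3 + 36*a^2 - 72*a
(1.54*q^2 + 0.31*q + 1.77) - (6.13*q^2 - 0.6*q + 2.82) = -4.59*q^2 + 0.91*q - 1.05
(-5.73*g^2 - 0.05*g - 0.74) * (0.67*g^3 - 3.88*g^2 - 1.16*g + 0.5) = -3.8391*g^5 + 22.1989*g^4 + 6.345*g^3 + 0.0641999999999998*g^2 + 0.8334*g - 0.37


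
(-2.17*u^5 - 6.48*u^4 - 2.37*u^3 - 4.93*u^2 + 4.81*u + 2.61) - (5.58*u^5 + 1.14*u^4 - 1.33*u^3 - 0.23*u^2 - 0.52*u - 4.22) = -7.75*u^5 - 7.62*u^4 - 1.04*u^3 - 4.7*u^2 + 5.33*u + 6.83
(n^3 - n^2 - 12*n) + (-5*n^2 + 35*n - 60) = n^3 - 6*n^2 + 23*n - 60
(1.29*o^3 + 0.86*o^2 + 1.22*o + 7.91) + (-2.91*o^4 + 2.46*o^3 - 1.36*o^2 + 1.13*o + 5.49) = -2.91*o^4 + 3.75*o^3 - 0.5*o^2 + 2.35*o + 13.4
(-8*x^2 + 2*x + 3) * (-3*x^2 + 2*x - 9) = 24*x^4 - 22*x^3 + 67*x^2 - 12*x - 27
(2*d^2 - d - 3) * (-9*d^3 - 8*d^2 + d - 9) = -18*d^5 - 7*d^4 + 37*d^3 + 5*d^2 + 6*d + 27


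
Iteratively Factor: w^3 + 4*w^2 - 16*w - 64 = (w - 4)*(w^2 + 8*w + 16) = (w - 4)*(w + 4)*(w + 4)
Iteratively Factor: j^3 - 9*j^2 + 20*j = (j - 5)*(j^2 - 4*j) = (j - 5)*(j - 4)*(j)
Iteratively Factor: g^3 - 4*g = (g)*(g^2 - 4) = g*(g - 2)*(g + 2)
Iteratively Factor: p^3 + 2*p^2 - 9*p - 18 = (p + 2)*(p^2 - 9) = (p + 2)*(p + 3)*(p - 3)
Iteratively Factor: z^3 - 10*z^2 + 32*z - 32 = (z - 4)*(z^2 - 6*z + 8) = (z - 4)*(z - 2)*(z - 4)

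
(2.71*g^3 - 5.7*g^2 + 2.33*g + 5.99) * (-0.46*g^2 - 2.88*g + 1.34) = -1.2466*g^5 - 5.1828*g^4 + 18.9756*g^3 - 17.1038*g^2 - 14.129*g + 8.0266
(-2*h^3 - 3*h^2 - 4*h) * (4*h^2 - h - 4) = -8*h^5 - 10*h^4 - 5*h^3 + 16*h^2 + 16*h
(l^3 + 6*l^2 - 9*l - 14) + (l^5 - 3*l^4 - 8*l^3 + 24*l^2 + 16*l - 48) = l^5 - 3*l^4 - 7*l^3 + 30*l^2 + 7*l - 62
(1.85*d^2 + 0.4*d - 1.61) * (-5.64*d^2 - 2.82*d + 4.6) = -10.434*d^4 - 7.473*d^3 + 16.4624*d^2 + 6.3802*d - 7.406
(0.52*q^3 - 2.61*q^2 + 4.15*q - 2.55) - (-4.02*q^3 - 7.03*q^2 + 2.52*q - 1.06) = 4.54*q^3 + 4.42*q^2 + 1.63*q - 1.49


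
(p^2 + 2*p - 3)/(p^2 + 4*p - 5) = (p + 3)/(p + 5)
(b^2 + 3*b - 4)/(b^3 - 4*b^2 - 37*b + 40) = (b + 4)/(b^2 - 3*b - 40)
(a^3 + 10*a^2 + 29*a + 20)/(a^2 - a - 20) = (a^2 + 6*a + 5)/(a - 5)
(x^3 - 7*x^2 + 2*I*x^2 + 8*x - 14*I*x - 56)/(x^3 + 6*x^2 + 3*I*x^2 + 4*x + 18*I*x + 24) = (x^2 - x*(7 + 2*I) + 14*I)/(x^2 + x*(6 - I) - 6*I)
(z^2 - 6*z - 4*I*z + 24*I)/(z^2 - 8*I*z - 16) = (z - 6)/(z - 4*I)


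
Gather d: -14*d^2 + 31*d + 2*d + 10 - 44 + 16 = -14*d^2 + 33*d - 18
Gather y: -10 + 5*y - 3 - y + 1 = 4*y - 12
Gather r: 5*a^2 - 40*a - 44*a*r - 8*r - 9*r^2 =5*a^2 - 40*a - 9*r^2 + r*(-44*a - 8)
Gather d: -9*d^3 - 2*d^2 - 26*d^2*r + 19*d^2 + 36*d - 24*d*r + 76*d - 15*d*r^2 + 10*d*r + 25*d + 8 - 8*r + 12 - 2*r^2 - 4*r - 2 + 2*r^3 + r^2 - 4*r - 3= -9*d^3 + d^2*(17 - 26*r) + d*(-15*r^2 - 14*r + 137) + 2*r^3 - r^2 - 16*r + 15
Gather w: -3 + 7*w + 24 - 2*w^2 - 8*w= -2*w^2 - w + 21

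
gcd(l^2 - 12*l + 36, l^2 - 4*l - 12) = l - 6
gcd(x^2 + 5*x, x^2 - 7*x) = x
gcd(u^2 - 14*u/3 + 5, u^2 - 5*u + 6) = u - 3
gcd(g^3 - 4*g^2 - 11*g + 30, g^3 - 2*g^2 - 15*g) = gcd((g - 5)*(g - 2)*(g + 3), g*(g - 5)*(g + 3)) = g^2 - 2*g - 15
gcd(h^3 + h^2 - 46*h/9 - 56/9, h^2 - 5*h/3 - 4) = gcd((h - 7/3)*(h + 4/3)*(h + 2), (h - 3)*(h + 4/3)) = h + 4/3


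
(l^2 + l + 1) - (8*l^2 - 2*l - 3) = -7*l^2 + 3*l + 4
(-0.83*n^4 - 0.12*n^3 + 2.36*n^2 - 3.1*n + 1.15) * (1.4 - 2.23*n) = 1.8509*n^5 - 0.8944*n^4 - 5.4308*n^3 + 10.217*n^2 - 6.9045*n + 1.61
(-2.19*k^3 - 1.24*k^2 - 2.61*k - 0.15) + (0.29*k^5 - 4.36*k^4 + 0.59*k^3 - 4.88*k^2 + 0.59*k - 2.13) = 0.29*k^5 - 4.36*k^4 - 1.6*k^3 - 6.12*k^2 - 2.02*k - 2.28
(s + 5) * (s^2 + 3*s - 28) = s^3 + 8*s^2 - 13*s - 140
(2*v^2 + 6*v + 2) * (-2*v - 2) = -4*v^3 - 16*v^2 - 16*v - 4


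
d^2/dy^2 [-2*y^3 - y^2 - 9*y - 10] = -12*y - 2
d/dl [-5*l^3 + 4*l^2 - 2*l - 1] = -15*l^2 + 8*l - 2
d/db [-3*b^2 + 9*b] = 9 - 6*b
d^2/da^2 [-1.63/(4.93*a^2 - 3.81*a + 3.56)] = (79.233974*a^2 - 61.233558*a - 1.63*(9.86*a - 3.81)*(19.72*a - 7.62) + 57.215608)/(4.93*a^2 - 3.81*a + 3.56)^3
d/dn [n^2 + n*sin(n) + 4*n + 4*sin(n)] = n*cos(n) + 2*n + sin(n) + 4*cos(n) + 4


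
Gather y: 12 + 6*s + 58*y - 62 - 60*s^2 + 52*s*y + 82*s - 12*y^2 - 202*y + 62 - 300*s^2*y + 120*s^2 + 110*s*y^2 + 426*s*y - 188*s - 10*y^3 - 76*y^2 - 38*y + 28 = 60*s^2 - 100*s - 10*y^3 + y^2*(110*s - 88) + y*(-300*s^2 + 478*s - 182) + 40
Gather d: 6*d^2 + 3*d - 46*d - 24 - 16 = 6*d^2 - 43*d - 40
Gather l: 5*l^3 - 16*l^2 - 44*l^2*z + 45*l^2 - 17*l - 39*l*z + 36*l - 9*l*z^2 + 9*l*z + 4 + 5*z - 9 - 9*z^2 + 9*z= 5*l^3 + l^2*(29 - 44*z) + l*(-9*z^2 - 30*z + 19) - 9*z^2 + 14*z - 5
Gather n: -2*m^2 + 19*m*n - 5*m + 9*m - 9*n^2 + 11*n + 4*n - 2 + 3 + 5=-2*m^2 + 4*m - 9*n^2 + n*(19*m + 15) + 6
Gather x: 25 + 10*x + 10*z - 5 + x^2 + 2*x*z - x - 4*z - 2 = x^2 + x*(2*z + 9) + 6*z + 18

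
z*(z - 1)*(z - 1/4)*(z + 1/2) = z^4 - 3*z^3/4 - 3*z^2/8 + z/8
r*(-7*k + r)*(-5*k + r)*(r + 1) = 35*k^2*r^2 + 35*k^2*r - 12*k*r^3 - 12*k*r^2 + r^4 + r^3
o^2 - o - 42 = (o - 7)*(o + 6)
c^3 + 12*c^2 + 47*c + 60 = (c + 3)*(c + 4)*(c + 5)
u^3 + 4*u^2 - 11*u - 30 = (u - 3)*(u + 2)*(u + 5)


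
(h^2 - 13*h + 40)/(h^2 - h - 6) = (-h^2 + 13*h - 40)/(-h^2 + h + 6)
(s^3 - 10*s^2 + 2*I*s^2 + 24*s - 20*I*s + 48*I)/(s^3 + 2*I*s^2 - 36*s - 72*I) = (s - 4)/(s + 6)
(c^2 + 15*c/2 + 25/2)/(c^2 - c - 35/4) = 2*(c + 5)/(2*c - 7)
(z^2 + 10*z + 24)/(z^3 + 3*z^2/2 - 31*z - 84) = 2*(z + 6)/(2*z^2 - 5*z - 42)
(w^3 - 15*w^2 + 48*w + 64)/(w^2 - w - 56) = (w^2 - 7*w - 8)/(w + 7)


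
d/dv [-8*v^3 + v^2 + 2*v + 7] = -24*v^2 + 2*v + 2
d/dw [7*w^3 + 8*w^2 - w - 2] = 21*w^2 + 16*w - 1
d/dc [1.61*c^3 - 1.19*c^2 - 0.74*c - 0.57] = 4.83*c^2 - 2.38*c - 0.74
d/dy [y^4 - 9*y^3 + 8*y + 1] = 4*y^3 - 27*y^2 + 8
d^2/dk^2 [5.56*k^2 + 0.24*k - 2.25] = 11.1200000000000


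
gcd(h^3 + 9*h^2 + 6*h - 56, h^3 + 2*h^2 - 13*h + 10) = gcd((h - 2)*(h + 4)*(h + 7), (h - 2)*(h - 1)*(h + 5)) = h - 2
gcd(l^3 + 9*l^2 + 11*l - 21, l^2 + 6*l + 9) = l + 3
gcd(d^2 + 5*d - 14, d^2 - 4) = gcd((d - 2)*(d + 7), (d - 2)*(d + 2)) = d - 2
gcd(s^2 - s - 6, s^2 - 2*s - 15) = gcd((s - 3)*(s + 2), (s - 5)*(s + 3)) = 1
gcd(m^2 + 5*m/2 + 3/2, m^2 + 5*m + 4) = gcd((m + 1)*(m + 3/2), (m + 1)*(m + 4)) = m + 1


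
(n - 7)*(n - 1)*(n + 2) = n^3 - 6*n^2 - 9*n + 14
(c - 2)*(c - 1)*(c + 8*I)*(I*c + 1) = I*c^4 - 7*c^3 - 3*I*c^3 + 21*c^2 + 10*I*c^2 - 14*c - 24*I*c + 16*I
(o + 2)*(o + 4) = o^2 + 6*o + 8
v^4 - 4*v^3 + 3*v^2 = v^2*(v - 3)*(v - 1)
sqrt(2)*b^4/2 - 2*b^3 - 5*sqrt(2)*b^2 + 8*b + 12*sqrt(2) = (b - 2)*(b - 3*sqrt(2))*(b + sqrt(2))*(sqrt(2)*b/2 + sqrt(2))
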